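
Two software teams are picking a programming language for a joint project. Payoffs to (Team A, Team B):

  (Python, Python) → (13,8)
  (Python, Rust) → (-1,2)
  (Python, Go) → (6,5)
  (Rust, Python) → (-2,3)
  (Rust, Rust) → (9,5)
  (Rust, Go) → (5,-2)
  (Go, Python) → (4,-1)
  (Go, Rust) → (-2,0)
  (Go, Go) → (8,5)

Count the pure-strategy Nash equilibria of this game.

3

Both Python: Team A gets 13 (best alternative 4); Team B gets 8 (best alternative 5). Neither deviates — NE.
Both Rust: Team A gets 9 (best alternative -1); Team B gets 5 (best alternative 3). Neither deviates — NE.
Both Go: Team A gets 8 (best alternative 6); Team B gets 5 (best alternative 0). Neither deviates — NE.
(Rust, Go) is not a NE: Team A would switch to Go (8 > 5).
No other cell survives both best-response checks, so there are 3 pure NE.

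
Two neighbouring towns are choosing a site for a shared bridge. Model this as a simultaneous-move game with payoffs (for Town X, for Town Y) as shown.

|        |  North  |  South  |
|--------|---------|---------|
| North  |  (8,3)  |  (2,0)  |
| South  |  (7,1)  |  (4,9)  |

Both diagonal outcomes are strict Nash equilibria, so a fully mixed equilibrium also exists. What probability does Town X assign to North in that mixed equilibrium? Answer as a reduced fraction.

8/11

Town X's mix p on North must make Town Y indifferent between North and South.
Town Y's payoff from North: 3p + 1(1−p). From South: 0p + 9(1−p).
Set equal: 3p = 8(1−p) → p = 8/11.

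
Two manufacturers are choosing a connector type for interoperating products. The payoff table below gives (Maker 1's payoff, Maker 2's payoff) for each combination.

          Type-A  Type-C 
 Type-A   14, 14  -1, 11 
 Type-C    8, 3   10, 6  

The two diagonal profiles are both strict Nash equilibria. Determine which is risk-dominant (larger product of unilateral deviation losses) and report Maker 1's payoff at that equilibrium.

At both Type-A: Maker 1 loses 14 − 8 = 6 by deviating; Maker 2 loses 14 − 11 = 3. Product = 6·3 = 18.
At both Type-C: Maker 1 loses 10 − (-1) = 11 by deviating; Maker 2 loses 6 − 3 = 3. Product = 11·3 = 33.
33 > 18, so both Type-C is risk-dominant. Maker 1's payoff there is 10.

10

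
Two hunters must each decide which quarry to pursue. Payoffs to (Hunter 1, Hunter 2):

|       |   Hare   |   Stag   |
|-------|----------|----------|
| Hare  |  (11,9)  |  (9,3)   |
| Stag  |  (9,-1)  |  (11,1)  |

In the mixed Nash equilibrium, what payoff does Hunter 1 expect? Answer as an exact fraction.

10

Hunter 2 mixes with probability q on Hare, chosen so Hunter 1 is indifferent: 11q + 9(1−q) = 9q + 11(1−q) gives q = 1/2.
Hunter 1's expected payoff (from either row, since indifferent) is 11·1/2 + 9·1/2 = 10.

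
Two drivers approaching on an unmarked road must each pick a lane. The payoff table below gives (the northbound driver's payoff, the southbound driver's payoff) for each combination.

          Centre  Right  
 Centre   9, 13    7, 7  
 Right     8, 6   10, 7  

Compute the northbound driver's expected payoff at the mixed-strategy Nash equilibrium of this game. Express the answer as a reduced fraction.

17/2

The southbound driver mixes with probability q on Centre, chosen so the northbound driver is indifferent: 9q + 7(1−q) = 8q + 10(1−q) gives q = 3/4.
The northbound driver's expected payoff (from either row, since indifferent) is 9·3/4 + 7·1/4 = 17/2.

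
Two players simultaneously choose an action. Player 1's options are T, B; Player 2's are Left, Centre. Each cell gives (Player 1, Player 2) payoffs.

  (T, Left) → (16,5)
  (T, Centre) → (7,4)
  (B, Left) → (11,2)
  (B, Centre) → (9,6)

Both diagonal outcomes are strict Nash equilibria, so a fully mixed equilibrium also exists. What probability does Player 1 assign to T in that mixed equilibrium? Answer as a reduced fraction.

Player 1's mix p on T must make Player 2 indifferent between Left and Centre.
Player 2's payoff from Left: 5p + 2(1−p). From Centre: 4p + 6(1−p).
Set equal: 1p = 4(1−p) → p = 4/5.

4/5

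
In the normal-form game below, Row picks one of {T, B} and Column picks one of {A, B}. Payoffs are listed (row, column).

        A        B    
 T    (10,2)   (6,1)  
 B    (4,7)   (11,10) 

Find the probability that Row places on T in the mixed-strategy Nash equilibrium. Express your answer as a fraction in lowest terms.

3/4

Row's mix p on T must make Column indifferent between A and B.
Column's payoff from A: 2p + 7(1−p). From B: 1p + 10(1−p).
Set equal: 1p = 3(1−p) → p = 3/4.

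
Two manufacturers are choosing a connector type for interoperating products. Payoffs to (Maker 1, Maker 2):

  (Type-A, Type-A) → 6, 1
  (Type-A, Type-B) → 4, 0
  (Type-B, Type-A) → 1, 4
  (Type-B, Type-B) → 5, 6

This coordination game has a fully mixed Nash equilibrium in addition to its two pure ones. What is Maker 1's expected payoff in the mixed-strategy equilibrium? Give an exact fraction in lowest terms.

13/3

Maker 2 mixes with probability q on Type-A, chosen so Maker 1 is indifferent: 6q + 4(1−q) = 1q + 5(1−q) gives q = 1/6.
Maker 1's expected payoff (from either row, since indifferent) is 6·1/6 + 4·5/6 = 13/3.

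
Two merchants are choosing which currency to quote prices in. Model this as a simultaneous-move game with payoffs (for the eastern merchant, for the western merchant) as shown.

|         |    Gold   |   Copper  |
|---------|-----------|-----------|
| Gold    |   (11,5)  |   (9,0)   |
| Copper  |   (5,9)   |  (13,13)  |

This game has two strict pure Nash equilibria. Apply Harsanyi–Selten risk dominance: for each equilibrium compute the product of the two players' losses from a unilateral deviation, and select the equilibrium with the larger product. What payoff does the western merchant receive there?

At both Gold: the eastern merchant loses 11 − 5 = 6 by deviating; the western merchant loses 5 − 0 = 5. Product = 6·5 = 30.
At both Copper: the eastern merchant loses 13 − 9 = 4 by deviating; the western merchant loses 13 − 9 = 4. Product = 4·4 = 16.
30 > 16, so both Gold is risk-dominant. The western merchant's payoff there is 5.

5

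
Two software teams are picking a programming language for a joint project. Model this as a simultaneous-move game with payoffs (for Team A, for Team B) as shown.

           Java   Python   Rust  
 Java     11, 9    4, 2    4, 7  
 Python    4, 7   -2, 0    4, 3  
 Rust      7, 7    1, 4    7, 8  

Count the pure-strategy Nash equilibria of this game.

2

Both Java: Team A gets 11 (best alternative 7); Team B gets 9 (best alternative 7). Neither deviates — NE.
Both Rust: Team A gets 7 (best alternative 4); Team B gets 8 (best alternative 7). Neither deviates — NE.
Both Python is not a NE: Team A would switch to Java (4 > -2).
No other cell survives both best-response checks, so there are 2 pure NE.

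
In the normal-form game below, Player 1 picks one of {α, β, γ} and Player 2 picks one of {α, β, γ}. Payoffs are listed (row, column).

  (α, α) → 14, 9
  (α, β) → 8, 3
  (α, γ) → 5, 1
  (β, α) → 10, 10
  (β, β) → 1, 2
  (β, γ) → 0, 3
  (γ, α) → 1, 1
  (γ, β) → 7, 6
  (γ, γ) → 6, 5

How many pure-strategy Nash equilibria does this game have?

Both α: Player 1 gets 14 (best alternative 10); Player 2 gets 9 (best alternative 3). Neither deviates — NE.
Both γ is not a NE: Player 2 would switch to β (6 > 5).
No other cell survives both best-response checks, so there is 1 pure NE.

1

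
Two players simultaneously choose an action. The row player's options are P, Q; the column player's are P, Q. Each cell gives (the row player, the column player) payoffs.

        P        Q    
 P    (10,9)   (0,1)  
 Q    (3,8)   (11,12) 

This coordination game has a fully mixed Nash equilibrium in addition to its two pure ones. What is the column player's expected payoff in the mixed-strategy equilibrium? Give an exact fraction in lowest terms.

The row player mixes with probability p on P, chosen so the column player is indifferent: 9p + 8(1−p) = 1p + 12(1−p) gives p = 1/3.
The column player's expected payoff is 9·1/3 + 8·2/3 = 25/3.

25/3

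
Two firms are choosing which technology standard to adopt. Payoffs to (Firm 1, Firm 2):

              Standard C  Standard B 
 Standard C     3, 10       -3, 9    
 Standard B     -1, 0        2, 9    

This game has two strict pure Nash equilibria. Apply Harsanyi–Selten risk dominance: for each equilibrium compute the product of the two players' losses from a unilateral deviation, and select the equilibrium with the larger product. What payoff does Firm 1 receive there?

At both Standard C: Firm 1 loses 3 − (-1) = 4 by deviating; Firm 2 loses 10 − 9 = 1. Product = 4·1 = 4.
At both Standard B: Firm 1 loses 2 − (-3) = 5 by deviating; Firm 2 loses 9 − 0 = 9. Product = 5·9 = 45.
45 > 4, so both Standard B is risk-dominant. Firm 1's payoff there is 2.

2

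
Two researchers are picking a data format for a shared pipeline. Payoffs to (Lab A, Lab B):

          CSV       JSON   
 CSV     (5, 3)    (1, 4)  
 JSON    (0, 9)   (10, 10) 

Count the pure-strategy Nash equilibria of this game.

1

Both JSON: Lab A gets 10 (best alternative 1); Lab B gets 10 (best alternative 9). Neither deviates — NE.
Both CSV is not a NE: Lab B would switch to JSON (4 > 3).
No other cell survives both best-response checks, so there is 1 pure NE.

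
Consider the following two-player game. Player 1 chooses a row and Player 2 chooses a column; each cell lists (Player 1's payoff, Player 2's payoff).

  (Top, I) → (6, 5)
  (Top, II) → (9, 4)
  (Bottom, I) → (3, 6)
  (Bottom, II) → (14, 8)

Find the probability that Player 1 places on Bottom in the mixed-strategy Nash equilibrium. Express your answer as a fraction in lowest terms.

Player 1's mix p on Top must make Player 2 indifferent between I and II.
Player 2's payoff from I: 5p + 6(1−p). From II: 4p + 8(1−p).
Set equal: 1p = 2(1−p) → p = 2/3.
Probability on Bottom is 1 − 2/3 = 1/3.

1/3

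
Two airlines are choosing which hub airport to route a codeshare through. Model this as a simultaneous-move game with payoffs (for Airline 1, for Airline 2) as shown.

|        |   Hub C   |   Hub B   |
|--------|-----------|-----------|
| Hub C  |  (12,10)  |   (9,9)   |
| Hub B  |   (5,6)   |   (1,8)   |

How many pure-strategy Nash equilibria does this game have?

Both Hub C: Airline 1 gets 12 (best alternative 5); Airline 2 gets 10 (best alternative 9). Neither deviates — NE.
Both Hub B is not a NE: Airline 1 would switch to Hub C (9 > 1).
No other cell survives both best-response checks, so there is 1 pure NE.

1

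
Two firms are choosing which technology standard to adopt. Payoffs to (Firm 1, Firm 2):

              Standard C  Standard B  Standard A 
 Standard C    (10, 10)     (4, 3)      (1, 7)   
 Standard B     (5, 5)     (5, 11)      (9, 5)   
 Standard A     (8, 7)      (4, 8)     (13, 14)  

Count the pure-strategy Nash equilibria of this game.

Both Standard C: Firm 1 gets 10 (best alternative 8); Firm 2 gets 10 (best alternative 7). Neither deviates — NE.
Both Standard B: Firm 1 gets 5 (best alternative 4); Firm 2 gets 11 (best alternative 5). Neither deviates — NE.
Both Standard A: Firm 1 gets 13 (best alternative 9); Firm 2 gets 14 (best alternative 8). Neither deviates — NE.
(Standard A, Standard B) is not a NE: Firm 1 would switch to Standard B (5 > 4).
No other cell survives both best-response checks, so there are 3 pure NE.

3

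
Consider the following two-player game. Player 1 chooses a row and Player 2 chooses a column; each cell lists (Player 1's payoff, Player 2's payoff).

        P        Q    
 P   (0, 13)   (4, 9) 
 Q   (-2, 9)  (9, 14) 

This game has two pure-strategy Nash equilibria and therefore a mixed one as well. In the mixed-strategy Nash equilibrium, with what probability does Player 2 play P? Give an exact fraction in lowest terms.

5/7

Player 2's mix q on P must make Player 1 indifferent between P and Q.
Player 1's payoff from P: 0q + 4(1−q). From Q: (-2)q + 9(1−q).
Set equal: 2q = 5(1−q) → q = 5/7.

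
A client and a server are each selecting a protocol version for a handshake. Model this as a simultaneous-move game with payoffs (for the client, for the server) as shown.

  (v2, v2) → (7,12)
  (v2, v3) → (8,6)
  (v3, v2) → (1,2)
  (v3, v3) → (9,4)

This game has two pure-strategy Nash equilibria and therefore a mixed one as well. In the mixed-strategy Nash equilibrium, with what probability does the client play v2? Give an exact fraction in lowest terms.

1/4

The client's mix p on v2 must make the server indifferent between v2 and v3.
The server's payoff from v2: 12p + 2(1−p). From v3: 6p + 4(1−p).
Set equal: 6p = 2(1−p) → p = 2/8 = 1/4.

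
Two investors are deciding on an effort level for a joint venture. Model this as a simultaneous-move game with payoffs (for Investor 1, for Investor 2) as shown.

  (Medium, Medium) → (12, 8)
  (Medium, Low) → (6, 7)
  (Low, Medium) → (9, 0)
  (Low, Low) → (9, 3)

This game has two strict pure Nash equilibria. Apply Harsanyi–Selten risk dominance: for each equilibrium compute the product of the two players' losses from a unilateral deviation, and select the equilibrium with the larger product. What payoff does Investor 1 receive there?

At both Medium: Investor 1 loses 12 − 9 = 3 by deviating; Investor 2 loses 8 − 7 = 1. Product = 3·1 = 3.
At both Low: Investor 1 loses 9 − 6 = 3 by deviating; Investor 2 loses 3 − 0 = 3. Product = 3·3 = 9.
9 > 3, so both Low is risk-dominant. Investor 1's payoff there is 9.

9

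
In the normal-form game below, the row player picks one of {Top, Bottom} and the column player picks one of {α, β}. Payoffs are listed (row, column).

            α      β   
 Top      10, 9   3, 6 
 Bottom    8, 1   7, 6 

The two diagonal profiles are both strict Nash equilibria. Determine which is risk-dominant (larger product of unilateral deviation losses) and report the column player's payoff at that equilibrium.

6

At (Top, α): the row player loses 10 − 8 = 2 by deviating; the column player loses 9 − 6 = 3. Product = 2·3 = 6.
At (Bottom, β): the row player loses 7 − 3 = 4 by deviating; the column player loses 6 − 1 = 5. Product = 4·5 = 20.
20 > 6, so (Bottom, β) is risk-dominant. The column player's payoff there is 6.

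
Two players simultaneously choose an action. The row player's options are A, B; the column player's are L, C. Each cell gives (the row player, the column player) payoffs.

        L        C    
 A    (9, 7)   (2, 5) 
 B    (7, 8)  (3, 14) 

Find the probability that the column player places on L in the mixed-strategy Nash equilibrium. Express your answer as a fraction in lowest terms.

1/3

The column player's mix q on L must make the row player indifferent between A and B.
The row player's payoff from A: 9q + 2(1−q). From B: 7q + 3(1−q).
Set equal: 2q = 1(1−q) → q = 1/3.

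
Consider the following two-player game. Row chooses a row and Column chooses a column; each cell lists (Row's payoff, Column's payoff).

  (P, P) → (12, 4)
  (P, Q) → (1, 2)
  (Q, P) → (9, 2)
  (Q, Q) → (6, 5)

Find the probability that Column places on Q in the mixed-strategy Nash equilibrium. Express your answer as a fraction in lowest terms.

3/8

Column's mix q on P must make Row indifferent between P and Q.
Row's payoff from P: 12q + 1(1−q). From Q: 9q + 6(1−q).
Set equal: 3q = 5(1−q) → q = 5/8.
Probability on Q is 1 − 5/8 = 3/8.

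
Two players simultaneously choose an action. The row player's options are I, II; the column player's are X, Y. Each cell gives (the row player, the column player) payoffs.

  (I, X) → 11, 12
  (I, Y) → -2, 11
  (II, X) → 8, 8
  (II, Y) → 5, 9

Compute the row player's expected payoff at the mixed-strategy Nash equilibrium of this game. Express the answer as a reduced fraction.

The column player mixes with probability q on X, chosen so the row player is indifferent: 11q + (-2)(1−q) = 8q + 5(1−q) gives q = 7/10.
The row player's expected payoff (from either row, since indifferent) is 11·7/10 + (-2)·3/10 = 71/10.

71/10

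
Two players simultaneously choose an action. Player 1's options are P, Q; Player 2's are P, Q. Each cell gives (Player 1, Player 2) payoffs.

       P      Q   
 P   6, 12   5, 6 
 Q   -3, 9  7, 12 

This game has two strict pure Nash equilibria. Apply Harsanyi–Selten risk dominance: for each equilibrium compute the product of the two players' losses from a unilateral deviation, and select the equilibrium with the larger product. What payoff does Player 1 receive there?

At both P: Player 1 loses 6 − (-3) = 9 by deviating; Player 2 loses 12 − 6 = 6. Product = 9·6 = 54.
At both Q: Player 1 loses 7 − 5 = 2 by deviating; Player 2 loses 12 − 9 = 3. Product = 2·3 = 6.
54 > 6, so both P is risk-dominant. Player 1's payoff there is 6.

6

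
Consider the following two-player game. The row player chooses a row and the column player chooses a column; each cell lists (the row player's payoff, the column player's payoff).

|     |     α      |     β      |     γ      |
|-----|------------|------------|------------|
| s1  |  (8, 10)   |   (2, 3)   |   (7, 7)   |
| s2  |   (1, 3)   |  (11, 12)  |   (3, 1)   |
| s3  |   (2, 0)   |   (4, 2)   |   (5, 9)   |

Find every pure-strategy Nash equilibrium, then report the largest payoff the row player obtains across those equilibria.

(s1, α) is a pure NE (the row player: 8 ≥ 2; the column player: 10 ≥ 7). The row player gets 8.
(s2, β) is a pure NE (the row player: 11 ≥ 4; the column player: 12 ≥ 3). The row player gets 11.
Every other cell has a profitable deviation for at least one player. Highest of {8, 11} is 11.

11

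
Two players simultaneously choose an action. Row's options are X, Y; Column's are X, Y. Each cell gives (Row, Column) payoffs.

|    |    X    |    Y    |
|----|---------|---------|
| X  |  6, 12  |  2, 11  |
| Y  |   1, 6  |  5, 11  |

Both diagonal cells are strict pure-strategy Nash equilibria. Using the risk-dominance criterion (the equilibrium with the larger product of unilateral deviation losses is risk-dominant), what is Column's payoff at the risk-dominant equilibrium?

11

At both X: Row loses 6 − 1 = 5 by deviating; Column loses 12 − 11 = 1. Product = 5·1 = 5.
At both Y: Row loses 5 − 2 = 3 by deviating; Column loses 11 − 6 = 5. Product = 3·5 = 15.
15 > 5, so both Y is risk-dominant. Column's payoff there is 11.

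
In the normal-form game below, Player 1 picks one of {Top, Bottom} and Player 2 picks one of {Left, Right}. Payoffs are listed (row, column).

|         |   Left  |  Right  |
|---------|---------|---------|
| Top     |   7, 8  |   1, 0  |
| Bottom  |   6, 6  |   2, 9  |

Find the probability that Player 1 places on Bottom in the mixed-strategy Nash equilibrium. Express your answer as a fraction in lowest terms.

8/11

Player 1's mix p on Top must make Player 2 indifferent between Left and Right.
Player 2's payoff from Left: 8p + 6(1−p). From Right: 0p + 9(1−p).
Set equal: 8p = 3(1−p) → p = 3/11.
Probability on Bottom is 1 − 3/11 = 8/11.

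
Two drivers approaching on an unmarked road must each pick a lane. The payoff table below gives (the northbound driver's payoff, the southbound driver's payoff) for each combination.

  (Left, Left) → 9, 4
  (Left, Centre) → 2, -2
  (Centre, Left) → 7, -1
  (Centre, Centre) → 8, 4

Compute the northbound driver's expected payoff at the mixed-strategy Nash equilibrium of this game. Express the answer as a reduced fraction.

29/4

The southbound driver mixes with probability q on Left, chosen so the northbound driver is indifferent: 9q + 2(1−q) = 7q + 8(1−q) gives q = 3/4.
The northbound driver's expected payoff (from either row, since indifferent) is 9·3/4 + 2·1/4 = 29/4.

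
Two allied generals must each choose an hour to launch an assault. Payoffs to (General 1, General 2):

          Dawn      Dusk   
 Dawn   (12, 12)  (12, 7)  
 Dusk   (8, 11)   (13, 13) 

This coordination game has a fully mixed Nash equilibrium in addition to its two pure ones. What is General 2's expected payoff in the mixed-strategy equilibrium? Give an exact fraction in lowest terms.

General 1 mixes with probability p on Dawn, chosen so General 2 is indifferent: 12p + 11(1−p) = 7p + 13(1−p) gives p = 2/7.
General 2's expected payoff is 12·2/7 + 11·5/7 = 79/7.

79/7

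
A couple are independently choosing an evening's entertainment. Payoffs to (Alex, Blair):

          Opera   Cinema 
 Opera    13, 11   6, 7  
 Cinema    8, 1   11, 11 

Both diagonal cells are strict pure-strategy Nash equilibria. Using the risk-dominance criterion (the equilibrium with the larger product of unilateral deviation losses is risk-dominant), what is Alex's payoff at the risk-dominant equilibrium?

At both Opera: Alex loses 13 − 8 = 5 by deviating; Blair loses 11 − 7 = 4. Product = 5·4 = 20.
At both Cinema: Alex loses 11 − 6 = 5 by deviating; Blair loses 11 − 1 = 10. Product = 5·10 = 50.
50 > 20, so both Cinema is risk-dominant. Alex's payoff there is 11.

11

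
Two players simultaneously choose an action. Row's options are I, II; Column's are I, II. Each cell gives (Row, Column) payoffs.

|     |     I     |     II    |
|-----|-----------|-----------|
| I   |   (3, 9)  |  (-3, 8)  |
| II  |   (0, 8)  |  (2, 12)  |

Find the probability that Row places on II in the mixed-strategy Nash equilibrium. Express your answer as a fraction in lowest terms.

1/5

Row's mix p on I must make Column indifferent between I and II.
Column's payoff from I: 9p + 8(1−p). From II: 8p + 12(1−p).
Set equal: 1p = 4(1−p) → p = 4/5.
Probability on II is 1 − 4/5 = 1/5.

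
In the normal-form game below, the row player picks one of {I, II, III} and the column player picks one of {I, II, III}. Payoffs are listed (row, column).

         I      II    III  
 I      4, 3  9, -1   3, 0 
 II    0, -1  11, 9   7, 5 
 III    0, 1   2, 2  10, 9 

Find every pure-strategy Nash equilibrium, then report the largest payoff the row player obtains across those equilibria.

Both I is a pure NE (the row player: 4 ≥ 0; the column player: 3 ≥ 0). The row player gets 4.
Both II is a pure NE (the row player: 11 ≥ 9; the column player: 9 ≥ 5). The row player gets 11.
Both III is a pure NE (the row player: 10 ≥ 7; the column player: 9 ≥ 2). The row player gets 10.
Every other cell has a profitable deviation for at least one player. Highest of {4, 11, 10} is 11.

11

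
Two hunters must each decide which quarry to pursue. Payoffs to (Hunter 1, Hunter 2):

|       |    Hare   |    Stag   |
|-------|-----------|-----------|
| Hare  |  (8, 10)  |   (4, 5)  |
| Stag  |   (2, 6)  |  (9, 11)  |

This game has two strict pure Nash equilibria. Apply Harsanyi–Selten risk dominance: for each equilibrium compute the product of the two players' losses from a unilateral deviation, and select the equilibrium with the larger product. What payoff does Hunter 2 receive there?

At both Hare: Hunter 1 loses 8 − 2 = 6 by deviating; Hunter 2 loses 10 − 5 = 5. Product = 6·5 = 30.
At both Stag: Hunter 1 loses 9 − 4 = 5 by deviating; Hunter 2 loses 11 − 6 = 5. Product = 5·5 = 25.
30 > 25, so both Hare is risk-dominant. Hunter 2's payoff there is 10.

10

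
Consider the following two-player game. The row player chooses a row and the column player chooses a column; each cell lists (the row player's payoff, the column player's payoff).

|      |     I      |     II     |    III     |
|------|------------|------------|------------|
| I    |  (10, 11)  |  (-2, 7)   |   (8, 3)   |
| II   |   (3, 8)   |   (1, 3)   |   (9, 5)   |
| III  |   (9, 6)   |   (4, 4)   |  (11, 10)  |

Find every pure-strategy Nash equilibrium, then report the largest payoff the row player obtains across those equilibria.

Both I is a pure NE (the row player: 10 ≥ 9; the column player: 11 ≥ 7). The row player gets 10.
Both III is a pure NE (the row player: 11 ≥ 9; the column player: 10 ≥ 6). The row player gets 11.
Every other cell has a profitable deviation for at least one player. Highest of {10, 11} is 11.

11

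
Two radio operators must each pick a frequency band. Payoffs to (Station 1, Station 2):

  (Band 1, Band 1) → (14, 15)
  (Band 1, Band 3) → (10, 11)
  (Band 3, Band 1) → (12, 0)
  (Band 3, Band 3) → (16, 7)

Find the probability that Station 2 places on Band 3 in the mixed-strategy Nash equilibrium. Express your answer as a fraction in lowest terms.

1/4

Station 2's mix q on Band 1 must make Station 1 indifferent between Band 1 and Band 3.
Station 1's payoff from Band 1: 14q + 10(1−q). From Band 3: 12q + 16(1−q).
Set equal: 2q = 6(1−q) → q = 6/8 = 3/4.
Probability on Band 3 is 1 − 3/4 = 1/4.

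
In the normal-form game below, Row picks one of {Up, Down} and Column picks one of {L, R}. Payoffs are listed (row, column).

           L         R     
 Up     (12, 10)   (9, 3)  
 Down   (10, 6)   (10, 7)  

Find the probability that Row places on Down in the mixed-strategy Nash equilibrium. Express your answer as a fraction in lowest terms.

Row's mix p on Up must make Column indifferent between L and R.
Column's payoff from L: 10p + 6(1−p). From R: 3p + 7(1−p).
Set equal: 7p = 1(1−p) → p = 1/8.
Probability on Down is 1 − 1/8 = 7/8.

7/8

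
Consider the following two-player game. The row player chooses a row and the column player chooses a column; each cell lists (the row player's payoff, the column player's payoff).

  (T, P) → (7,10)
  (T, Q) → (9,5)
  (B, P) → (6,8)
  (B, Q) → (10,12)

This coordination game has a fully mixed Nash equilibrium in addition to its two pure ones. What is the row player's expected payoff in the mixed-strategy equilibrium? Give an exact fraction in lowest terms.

8

The column player mixes with probability q on P, chosen so the row player is indifferent: 7q + 9(1−q) = 6q + 10(1−q) gives q = 1/2.
The row player's expected payoff (from either row, since indifferent) is 7·1/2 + 9·1/2 = 8.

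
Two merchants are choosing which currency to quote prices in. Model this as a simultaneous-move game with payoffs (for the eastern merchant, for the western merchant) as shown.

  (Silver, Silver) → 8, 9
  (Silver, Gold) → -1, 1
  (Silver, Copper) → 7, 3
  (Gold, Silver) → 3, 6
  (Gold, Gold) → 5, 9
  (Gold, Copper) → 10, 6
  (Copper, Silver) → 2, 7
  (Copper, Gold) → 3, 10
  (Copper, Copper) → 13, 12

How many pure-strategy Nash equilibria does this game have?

3

Both Silver: the eastern merchant gets 8 (best alternative 3); the western merchant gets 9 (best alternative 3). Neither deviates — NE.
Both Gold: the eastern merchant gets 5 (best alternative 3); the western merchant gets 9 (best alternative 6). Neither deviates — NE.
Both Copper: the eastern merchant gets 13 (best alternative 10); the western merchant gets 12 (best alternative 10). Neither deviates — NE.
(Copper, Silver) is not a NE: the eastern merchant would switch to Silver (8 > 2).
No other cell survives both best-response checks, so there are 3 pure NE.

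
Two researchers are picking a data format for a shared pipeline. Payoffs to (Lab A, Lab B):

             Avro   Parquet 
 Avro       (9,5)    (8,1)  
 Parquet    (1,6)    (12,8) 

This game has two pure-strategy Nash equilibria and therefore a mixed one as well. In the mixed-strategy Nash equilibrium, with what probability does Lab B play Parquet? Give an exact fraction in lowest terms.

2/3

Lab B's mix q on Avro must make Lab A indifferent between Avro and Parquet.
Lab A's payoff from Avro: 9q + 8(1−q). From Parquet: 1q + 12(1−q).
Set equal: 8q = 4(1−q) → q = 4/12 = 1/3.
Probability on Parquet is 1 − 1/3 = 2/3.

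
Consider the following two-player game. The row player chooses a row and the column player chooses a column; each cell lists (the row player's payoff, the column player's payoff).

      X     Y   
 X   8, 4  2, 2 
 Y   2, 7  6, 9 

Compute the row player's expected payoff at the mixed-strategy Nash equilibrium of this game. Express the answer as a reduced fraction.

The column player mixes with probability q on X, chosen so the row player is indifferent: 8q + 2(1−q) = 2q + 6(1−q) gives q = 2/5.
The row player's expected payoff (from either row, since indifferent) is 8·2/5 + 2·3/5 = 22/5.

22/5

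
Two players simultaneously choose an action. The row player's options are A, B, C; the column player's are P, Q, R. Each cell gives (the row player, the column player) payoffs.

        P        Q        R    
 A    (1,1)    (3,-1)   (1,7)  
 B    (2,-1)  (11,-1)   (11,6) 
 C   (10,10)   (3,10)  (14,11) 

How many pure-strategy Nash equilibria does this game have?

(C, R): the row player gets 14 (best alternative 11); the column player gets 11 (best alternative 10). Neither deviates — NE.
(B, Q) is not a NE: the column player would switch to R (6 > -1).
No other cell survives both best-response checks, so there is 1 pure NE.

1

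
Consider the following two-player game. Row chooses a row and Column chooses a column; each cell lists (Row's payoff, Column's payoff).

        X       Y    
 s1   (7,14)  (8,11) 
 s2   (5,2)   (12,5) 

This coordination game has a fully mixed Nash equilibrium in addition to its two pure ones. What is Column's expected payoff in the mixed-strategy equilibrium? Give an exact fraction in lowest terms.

8

Row mixes with probability p on s1, chosen so Column is indifferent: 14p + 2(1−p) = 11p + 5(1−p) gives p = 1/2.
Column's expected payoff is 14·1/2 + 2·1/2 = 8.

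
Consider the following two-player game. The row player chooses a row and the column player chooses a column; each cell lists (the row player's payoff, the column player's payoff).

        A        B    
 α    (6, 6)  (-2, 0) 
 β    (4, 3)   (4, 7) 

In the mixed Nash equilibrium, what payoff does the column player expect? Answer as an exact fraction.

The row player mixes with probability p on α, chosen so the column player is indifferent: 6p + 3(1−p) = 0p + 7(1−p) gives p = 2/5.
The column player's expected payoff is 6·2/5 + 3·3/5 = 21/5.

21/5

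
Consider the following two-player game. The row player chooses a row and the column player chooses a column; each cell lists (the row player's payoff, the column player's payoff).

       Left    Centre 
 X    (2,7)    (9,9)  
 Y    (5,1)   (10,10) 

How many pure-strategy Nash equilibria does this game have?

(Y, Centre): the row player gets 10 (best alternative 9); the column player gets 10 (best alternative 1). Neither deviates — NE.
(X, Left) is not a NE: the row player would switch to Y (5 > 2).
No other cell survives both best-response checks, so there is 1 pure NE.

1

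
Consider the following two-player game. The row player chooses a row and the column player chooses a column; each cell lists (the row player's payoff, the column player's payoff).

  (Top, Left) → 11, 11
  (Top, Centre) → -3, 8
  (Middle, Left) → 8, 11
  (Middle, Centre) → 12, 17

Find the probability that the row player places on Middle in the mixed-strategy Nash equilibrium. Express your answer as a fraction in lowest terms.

The row player's mix p on Top must make the column player indifferent between Left and Centre.
The column player's payoff from Left: 11p + 11(1−p). From Centre: 8p + 17(1−p).
Set equal: 3p = 6(1−p) → p = 6/9 = 2/3.
Probability on Middle is 1 − 2/3 = 1/3.

1/3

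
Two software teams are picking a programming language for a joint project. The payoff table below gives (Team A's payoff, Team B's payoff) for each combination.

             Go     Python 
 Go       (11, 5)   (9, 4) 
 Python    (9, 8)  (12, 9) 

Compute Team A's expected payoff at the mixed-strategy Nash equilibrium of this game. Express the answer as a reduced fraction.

51/5

Team B mixes with probability q on Go, chosen so Team A is indifferent: 11q + 9(1−q) = 9q + 12(1−q) gives q = 3/5.
Team A's expected payoff (from either row, since indifferent) is 11·3/5 + 9·2/5 = 51/5.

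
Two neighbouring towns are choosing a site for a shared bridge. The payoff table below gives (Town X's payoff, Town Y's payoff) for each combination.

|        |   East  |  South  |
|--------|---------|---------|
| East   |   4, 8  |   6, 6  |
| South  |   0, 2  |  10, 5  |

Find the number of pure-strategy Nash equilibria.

Both East: Town X gets 4 (best alternative 0); Town Y gets 8 (best alternative 6). Neither deviates — NE.
Both South: Town X gets 10 (best alternative 6); Town Y gets 5 (best alternative 2). Neither deviates — NE.
(South, East) is not a NE: Town X would switch to East (4 > 0).
No other cell survives both best-response checks, so there are 2 pure NE.

2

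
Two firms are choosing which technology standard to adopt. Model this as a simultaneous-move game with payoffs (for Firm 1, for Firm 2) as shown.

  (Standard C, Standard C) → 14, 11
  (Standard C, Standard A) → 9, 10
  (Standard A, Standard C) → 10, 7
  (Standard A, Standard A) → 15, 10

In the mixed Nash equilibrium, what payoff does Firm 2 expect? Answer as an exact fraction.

10

Firm 1 mixes with probability p on Standard C, chosen so Firm 2 is indifferent: 11p + 7(1−p) = 10p + 10(1−p) gives p = 3/4.
Firm 2's expected payoff is 11·3/4 + 7·1/4 = 10.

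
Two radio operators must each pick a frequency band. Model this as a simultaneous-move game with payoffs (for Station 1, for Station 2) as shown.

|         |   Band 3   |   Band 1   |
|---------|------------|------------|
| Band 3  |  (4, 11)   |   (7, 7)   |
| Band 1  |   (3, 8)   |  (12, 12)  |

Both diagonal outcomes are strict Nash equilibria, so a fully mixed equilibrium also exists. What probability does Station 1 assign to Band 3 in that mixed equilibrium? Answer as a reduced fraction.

Station 1's mix p on Band 3 must make Station 2 indifferent between Band 3 and Band 1.
Station 2's payoff from Band 3: 11p + 8(1−p). From Band 1: 7p + 12(1−p).
Set equal: 4p = 4(1−p) → p = 4/8 = 1/2.

1/2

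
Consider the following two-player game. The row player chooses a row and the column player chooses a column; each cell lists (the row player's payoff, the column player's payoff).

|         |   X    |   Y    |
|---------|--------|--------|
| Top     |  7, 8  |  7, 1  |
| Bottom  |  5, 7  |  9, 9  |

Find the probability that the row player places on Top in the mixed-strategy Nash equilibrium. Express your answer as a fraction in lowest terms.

2/9

The row player's mix p on Top must make the column player indifferent between X and Y.
The column player's payoff from X: 8p + 7(1−p). From Y: 1p + 9(1−p).
Set equal: 7p = 2(1−p) → p = 2/9.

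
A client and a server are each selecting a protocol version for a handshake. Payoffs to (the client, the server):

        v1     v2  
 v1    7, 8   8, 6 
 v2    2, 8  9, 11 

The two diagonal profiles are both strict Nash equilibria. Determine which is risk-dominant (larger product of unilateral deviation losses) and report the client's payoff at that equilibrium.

7

At both v1: the client loses 7 − 2 = 5 by deviating; the server loses 8 − 6 = 2. Product = 5·2 = 10.
At both v2: the client loses 9 − 8 = 1 by deviating; the server loses 11 − 8 = 3. Product = 1·3 = 3.
10 > 3, so both v1 is risk-dominant. The client's payoff there is 7.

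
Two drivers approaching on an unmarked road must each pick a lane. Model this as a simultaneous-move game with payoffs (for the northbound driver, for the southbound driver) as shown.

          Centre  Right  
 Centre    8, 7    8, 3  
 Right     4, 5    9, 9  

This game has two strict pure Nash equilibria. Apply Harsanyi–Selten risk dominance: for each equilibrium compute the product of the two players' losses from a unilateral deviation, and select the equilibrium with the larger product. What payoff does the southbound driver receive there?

At both Centre: the northbound driver loses 8 − 4 = 4 by deviating; the southbound driver loses 7 − 3 = 4. Product = 4·4 = 16.
At both Right: the northbound driver loses 9 − 8 = 1 by deviating; the southbound driver loses 9 − 5 = 4. Product = 1·4 = 4.
16 > 4, so both Centre is risk-dominant. The southbound driver's payoff there is 7.

7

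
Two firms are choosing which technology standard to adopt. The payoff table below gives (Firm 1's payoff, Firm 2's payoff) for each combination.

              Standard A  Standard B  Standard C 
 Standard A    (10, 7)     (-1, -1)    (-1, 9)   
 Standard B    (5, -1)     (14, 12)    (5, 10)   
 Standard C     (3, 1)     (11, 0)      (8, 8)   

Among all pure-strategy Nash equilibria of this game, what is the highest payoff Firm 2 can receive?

12

Both Standard B is a pure NE (Firm 1: 14 ≥ 11; Firm 2: 12 ≥ 10). Firm 2 gets 12.
Both Standard C is a pure NE (Firm 1: 8 ≥ 5; Firm 2: 8 ≥ 1). Firm 2 gets 8.
Every other cell has a profitable deviation for at least one player. Highest of {12, 8} is 12.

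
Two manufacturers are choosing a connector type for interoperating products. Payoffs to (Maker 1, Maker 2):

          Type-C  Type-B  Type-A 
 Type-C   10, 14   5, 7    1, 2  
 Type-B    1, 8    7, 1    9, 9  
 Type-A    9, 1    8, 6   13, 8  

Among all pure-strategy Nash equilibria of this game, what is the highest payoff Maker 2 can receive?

Both Type-C is a pure NE (Maker 1: 10 ≥ 9; Maker 2: 14 ≥ 7). Maker 2 gets 14.
Both Type-A is a pure NE (Maker 1: 13 ≥ 9; Maker 2: 8 ≥ 6). Maker 2 gets 8.
Every other cell has a profitable deviation for at least one player. Highest of {14, 8} is 14.

14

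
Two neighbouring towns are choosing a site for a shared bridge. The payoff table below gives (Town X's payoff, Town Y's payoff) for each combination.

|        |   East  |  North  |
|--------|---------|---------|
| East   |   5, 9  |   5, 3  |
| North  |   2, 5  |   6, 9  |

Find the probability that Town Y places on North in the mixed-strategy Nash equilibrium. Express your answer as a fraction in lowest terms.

3/4

Town Y's mix q on East must make Town X indifferent between East and North.
Town X's payoff from East: 5q + 5(1−q). From North: 2q + 6(1−q).
Set equal: 3q = 1(1−q) → q = 1/4.
Probability on North is 1 − 1/4 = 3/4.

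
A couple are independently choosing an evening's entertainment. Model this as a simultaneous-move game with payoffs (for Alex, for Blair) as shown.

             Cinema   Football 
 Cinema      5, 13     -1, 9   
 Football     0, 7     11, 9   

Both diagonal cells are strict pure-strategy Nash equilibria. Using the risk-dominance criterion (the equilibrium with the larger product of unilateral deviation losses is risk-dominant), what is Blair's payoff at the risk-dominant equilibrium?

At both Cinema: Alex loses 5 − 0 = 5 by deviating; Blair loses 13 − 9 = 4. Product = 5·4 = 20.
At both Football: Alex loses 11 − (-1) = 12 by deviating; Blair loses 9 − 7 = 2. Product = 12·2 = 24.
24 > 20, so both Football is risk-dominant. Blair's payoff there is 9.

9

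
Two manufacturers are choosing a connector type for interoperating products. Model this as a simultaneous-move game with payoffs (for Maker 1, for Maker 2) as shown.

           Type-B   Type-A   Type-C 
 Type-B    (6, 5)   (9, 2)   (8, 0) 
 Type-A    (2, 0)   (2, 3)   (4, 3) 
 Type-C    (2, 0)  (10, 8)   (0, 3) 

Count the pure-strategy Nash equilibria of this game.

Both Type-B: Maker 1 gets 6 (best alternative 2); Maker 2 gets 5 (best alternative 2). Neither deviates — NE.
(Type-C, Type-A): Maker 1 gets 10 (best alternative 9); Maker 2 gets 8 (best alternative 3). Neither deviates — NE.
Both Type-C is not a NE: Maker 1 would switch to Type-B (8 > 0).
No other cell survives both best-response checks, so there are 2 pure NE.

2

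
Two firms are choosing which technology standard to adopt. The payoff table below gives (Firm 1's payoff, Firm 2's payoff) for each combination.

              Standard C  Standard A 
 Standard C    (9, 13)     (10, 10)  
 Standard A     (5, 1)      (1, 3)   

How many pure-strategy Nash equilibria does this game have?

1

Both Standard C: Firm 1 gets 9 (best alternative 5); Firm 2 gets 13 (best alternative 10). Neither deviates — NE.
Both Standard A is not a NE: Firm 1 would switch to Standard C (10 > 1).
No other cell survives both best-response checks, so there is 1 pure NE.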